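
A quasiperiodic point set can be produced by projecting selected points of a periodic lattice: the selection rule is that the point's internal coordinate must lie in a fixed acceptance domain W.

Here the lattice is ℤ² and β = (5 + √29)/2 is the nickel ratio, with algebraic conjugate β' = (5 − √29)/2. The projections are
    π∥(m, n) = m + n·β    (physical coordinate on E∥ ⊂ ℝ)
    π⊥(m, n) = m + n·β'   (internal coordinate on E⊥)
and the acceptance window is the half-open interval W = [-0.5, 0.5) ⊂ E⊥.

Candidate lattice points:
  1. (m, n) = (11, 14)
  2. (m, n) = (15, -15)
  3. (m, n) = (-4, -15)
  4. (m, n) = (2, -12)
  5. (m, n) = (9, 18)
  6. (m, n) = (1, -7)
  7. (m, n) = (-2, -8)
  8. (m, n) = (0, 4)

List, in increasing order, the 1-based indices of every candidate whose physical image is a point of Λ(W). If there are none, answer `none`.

β' = (5−√29)/2 ≈ -0.1926.
#1 (11,14): internal coord 11 + (14)·β' = +8.3038; +8.3038 ∉ [-0.5, 0.5) → out
#2 (15,-15): internal coord 15 + (-15)·β' = +17.8887; +17.8887 ∉ [-0.5, 0.5) → out
#3 (-4,-15): internal coord -4 + (-15)·β' = -1.1113; -1.1113 ∉ [-0.5, 0.5) → out
#4 (2,-12): internal coord 2 + (-12)·β' = +4.3110; +4.3110 ∉ [-0.5, 0.5) → out
#5 (9,18): internal coord 9 + (18)·β' = +5.5335; +5.5335 ∉ [-0.5, 0.5) → out
#6 (1,-7): internal coord 1 + (-7)·β' = +2.3481; +2.3481 ∉ [-0.5, 0.5) → out
#7 (-2,-8): internal coord -2 + (-8)·β' = -0.4593; -0.4593 ∈ [-0.5, 0.5) → IN Λ
#8 (0,4): internal coord 0 + (4)·β' = -0.7703; -0.7703 ∉ [-0.5, 0.5) → out

7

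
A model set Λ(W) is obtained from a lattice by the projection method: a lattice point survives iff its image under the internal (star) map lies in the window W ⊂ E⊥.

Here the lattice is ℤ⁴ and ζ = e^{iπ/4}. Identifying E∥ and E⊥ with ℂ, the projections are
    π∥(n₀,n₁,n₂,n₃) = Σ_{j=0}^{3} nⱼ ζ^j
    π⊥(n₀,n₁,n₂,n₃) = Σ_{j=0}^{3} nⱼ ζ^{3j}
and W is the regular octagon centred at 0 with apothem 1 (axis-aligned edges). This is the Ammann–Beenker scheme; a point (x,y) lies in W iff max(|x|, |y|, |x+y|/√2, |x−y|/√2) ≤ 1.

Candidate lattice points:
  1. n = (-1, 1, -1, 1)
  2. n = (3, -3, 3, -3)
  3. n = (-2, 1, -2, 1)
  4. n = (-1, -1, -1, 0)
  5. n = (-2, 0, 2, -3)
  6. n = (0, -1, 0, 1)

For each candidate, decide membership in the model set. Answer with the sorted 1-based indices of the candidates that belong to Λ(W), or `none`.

4

π⊥(n) = n₀ + n₁ζ³ + n₂ζ⁶ + n₃ζ⁹ where ζ = e^{iπ/4}.
#1 (-1, 1, -1, 1): internal (-1.000000, 2.414214); octagon support 2.414214 vs apothem 1 → ∉ W
#2 (3, -3, 3, -3): internal (3.000000, -7.242641); octagon support 7.242641 vs apothem 1 → ∉ W
#3 (-2, 1, -2, 1): internal (-2.000000, 3.414214); octagon support 3.828427 vs apothem 1 → ∉ W
#4 (-1, -1, -1, 0): internal (-0.292893, 0.292893); octagon support 0.414214 vs apothem 1 → ∈ W
#5 (-2, 0, 2, -3): internal (-4.121320, -4.121320); octagon support 5.828427 vs apothem 1 → ∉ W
#6 (0, -1, 0, 1): internal (1.414214, 0.000000); octagon support 1.414214 vs apothem 1 → ∉ W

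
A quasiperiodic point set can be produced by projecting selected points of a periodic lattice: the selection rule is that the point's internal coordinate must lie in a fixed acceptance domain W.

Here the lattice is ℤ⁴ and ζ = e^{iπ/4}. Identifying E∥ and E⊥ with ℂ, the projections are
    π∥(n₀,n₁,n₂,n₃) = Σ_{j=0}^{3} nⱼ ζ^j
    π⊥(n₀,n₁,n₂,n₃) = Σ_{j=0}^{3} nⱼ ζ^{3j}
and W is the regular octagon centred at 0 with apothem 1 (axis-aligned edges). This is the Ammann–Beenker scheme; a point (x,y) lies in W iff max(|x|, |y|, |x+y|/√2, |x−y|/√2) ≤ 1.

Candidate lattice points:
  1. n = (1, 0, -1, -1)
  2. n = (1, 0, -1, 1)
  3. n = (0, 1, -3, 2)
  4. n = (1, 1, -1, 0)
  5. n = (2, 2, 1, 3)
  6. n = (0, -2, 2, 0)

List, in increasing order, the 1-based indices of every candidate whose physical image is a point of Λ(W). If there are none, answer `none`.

1

π⊥(n) = n₀ + n₁ζ³ + n₂ζ⁶ + n₃ζ⁹ where ζ = e^{iπ/4}.
#1 (1, 0, -1, -1): internal (0.292893, 0.292893); octagon support 0.414214 vs apothem 1 → ∈ W
#2 (1, 0, -1, 1): internal (1.707107, 1.707107); octagon support 2.414214 vs apothem 1 → ∉ W
#3 (0, 1, -3, 2): internal (0.707107, 5.121320); octagon support 5.121320 vs apothem 1 → ∉ W
#4 (1, 1, -1, 0): internal (0.292893, 1.707107); octagon support 1.707107 vs apothem 1 → ∉ W
#5 (2, 2, 1, 3): internal (2.707107, 2.535534); octagon support 3.707107 vs apothem 1 → ∉ W
#6 (0, -2, 2, 0): internal (1.414214, -3.414214); octagon support 3.414214 vs apothem 1 → ∉ W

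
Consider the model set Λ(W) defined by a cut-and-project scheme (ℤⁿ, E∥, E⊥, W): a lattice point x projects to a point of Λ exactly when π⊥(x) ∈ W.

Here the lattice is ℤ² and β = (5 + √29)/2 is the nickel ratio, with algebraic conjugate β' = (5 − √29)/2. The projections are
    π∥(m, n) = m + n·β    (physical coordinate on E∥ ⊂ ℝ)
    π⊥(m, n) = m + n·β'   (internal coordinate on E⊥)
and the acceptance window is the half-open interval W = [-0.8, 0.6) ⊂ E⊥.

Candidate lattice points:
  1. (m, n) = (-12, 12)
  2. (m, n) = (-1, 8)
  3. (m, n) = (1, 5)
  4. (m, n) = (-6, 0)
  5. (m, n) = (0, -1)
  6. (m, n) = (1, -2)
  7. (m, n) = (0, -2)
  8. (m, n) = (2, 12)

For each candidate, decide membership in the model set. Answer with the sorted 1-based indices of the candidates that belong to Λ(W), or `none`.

3, 5, 7, 8

Numerically β ≈ 5.192582 and β' = −1/β ≈ -0.192582.
[1] lift (-12,12): star map gives -14.310989; window check -0.8 ≤ -14.310989 < 0.6 is false → out
[2] lift (-1,8): star map gives -2.540659; window check -0.8 ≤ -2.540659 < 0.6 is false → out
[3] lift (1,5): star map gives 0.037088; window check -0.8 ≤ 0.037088 < 0.6 is true → IN Λ
[4] lift (-6,0): star map gives -6.000000; window check -0.8 ≤ -6.000000 < 0.6 is false → out
[5] lift (0,-1): star map gives 0.192582; window check -0.8 ≤ 0.192582 < 0.6 is true → IN Λ
[6] lift (1,-2): star map gives 1.385165; window check -0.8 ≤ 1.385165 < 0.6 is false → out
[7] lift (0,-2): star map gives 0.385165; window check -0.8 ≤ 0.385165 < 0.6 is true → IN Λ
[8] lift (2,12): star map gives -0.310989; window check -0.8 ≤ -0.310989 < 0.6 is true → IN Λ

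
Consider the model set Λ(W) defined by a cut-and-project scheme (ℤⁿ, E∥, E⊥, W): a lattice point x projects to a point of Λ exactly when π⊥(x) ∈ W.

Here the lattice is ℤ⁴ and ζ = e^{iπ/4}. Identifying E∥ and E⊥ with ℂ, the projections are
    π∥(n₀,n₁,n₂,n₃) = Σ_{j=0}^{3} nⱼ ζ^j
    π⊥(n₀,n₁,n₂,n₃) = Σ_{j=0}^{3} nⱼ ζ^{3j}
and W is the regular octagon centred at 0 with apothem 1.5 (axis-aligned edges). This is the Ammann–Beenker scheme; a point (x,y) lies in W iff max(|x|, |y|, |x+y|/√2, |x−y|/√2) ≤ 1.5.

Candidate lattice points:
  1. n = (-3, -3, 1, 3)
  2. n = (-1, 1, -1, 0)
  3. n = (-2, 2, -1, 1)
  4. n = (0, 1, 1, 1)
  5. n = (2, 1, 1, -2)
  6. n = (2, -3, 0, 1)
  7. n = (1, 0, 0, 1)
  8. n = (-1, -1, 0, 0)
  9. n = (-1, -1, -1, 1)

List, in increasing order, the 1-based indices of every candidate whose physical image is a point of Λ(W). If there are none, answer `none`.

4, 8, 9

Internal map: ζ^{3j} for j=0..3 gives (1,0), (−√2/2,√2/2), (0,−1), (√2/2,√2/2).
#1 (-3, -3, 1, 3): internal (1.242641, -1.000000); octagon support 1.585786 vs apothem 1.5 → ∉ W
#2 (-1, 1, -1, 0): internal (-1.707107, 1.707107); octagon support 2.414214 vs apothem 1.5 → ∉ W
#3 (-2, 2, -1, 1): internal (-2.707107, 3.121320); octagon support 4.121320 vs apothem 1.5 → ∉ W
#4 (0, 1, 1, 1): internal (0.000000, 0.414214); octagon support 0.414214 vs apothem 1.5 → ∈ W
#5 (2, 1, 1, -2): internal (-0.121320, -1.707107); octagon support 1.707107 vs apothem 1.5 → ∉ W
#6 (2, -3, 0, 1): internal (4.828427, -1.414214); octagon support 4.828427 vs apothem 1.5 → ∉ W
#7 (1, 0, 0, 1): internal (1.707107, 0.707107); octagon support 1.707107 vs apothem 1.5 → ∉ W
#8 (-1, -1, 0, 0): internal (-0.292893, -0.707107); octagon support 0.707107 vs apothem 1.5 → ∈ W
#9 (-1, -1, -1, 1): internal (0.414214, 1.000000); octagon support 1.000000 vs apothem 1.5 → ∈ W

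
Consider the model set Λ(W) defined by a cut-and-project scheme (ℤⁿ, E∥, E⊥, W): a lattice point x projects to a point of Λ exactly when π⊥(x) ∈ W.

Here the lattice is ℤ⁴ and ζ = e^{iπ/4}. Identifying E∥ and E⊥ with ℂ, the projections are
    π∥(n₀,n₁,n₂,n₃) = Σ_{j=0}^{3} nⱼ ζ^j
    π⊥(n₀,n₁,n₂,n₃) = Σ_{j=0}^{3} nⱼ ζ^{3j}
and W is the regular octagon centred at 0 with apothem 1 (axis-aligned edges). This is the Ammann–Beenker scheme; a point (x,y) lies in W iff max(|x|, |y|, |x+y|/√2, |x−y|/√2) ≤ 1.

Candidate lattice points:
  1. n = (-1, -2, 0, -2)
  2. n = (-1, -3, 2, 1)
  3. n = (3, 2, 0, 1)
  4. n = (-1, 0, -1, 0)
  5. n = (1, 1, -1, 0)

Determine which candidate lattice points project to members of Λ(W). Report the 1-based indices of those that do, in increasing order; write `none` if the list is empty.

none

Internal map: ζ^{3j} for j=0..3 gives (1,0), (−√2/2,√2/2), (0,−1), (√2/2,√2/2).
candidate 1: n = (-1, -2, 0, -2) → π⊥ ≈ (-1.00000, -2.82843); max(|x|,|y|,|x±y|/√2) = 2.82843 > 1 ⇒ ∉ W
candidate 2: n = (-1, -3, 2, 1) → π⊥ ≈ (+1.82843, -3.41421); max(|x|,|y|,|x±y|/√2) = 3.70711 > 1 ⇒ ∉ W
candidate 3: n = (3, 2, 0, 1) → π⊥ ≈ (+2.29289, +2.12132); max(|x|,|y|,|x±y|/√2) = 3.12132 > 1 ⇒ ∉ W
candidate 4: n = (-1, 0, -1, 0) → π⊥ ≈ (-1.00000, +1.00000); max(|x|,|y|,|x±y|/√2) = 1.41421 > 1 ⇒ ∉ W
candidate 5: n = (1, 1, -1, 0) → π⊥ ≈ (+0.29289, +1.70711); max(|x|,|y|,|x±y|/√2) = 1.70711 > 1 ⇒ ∉ W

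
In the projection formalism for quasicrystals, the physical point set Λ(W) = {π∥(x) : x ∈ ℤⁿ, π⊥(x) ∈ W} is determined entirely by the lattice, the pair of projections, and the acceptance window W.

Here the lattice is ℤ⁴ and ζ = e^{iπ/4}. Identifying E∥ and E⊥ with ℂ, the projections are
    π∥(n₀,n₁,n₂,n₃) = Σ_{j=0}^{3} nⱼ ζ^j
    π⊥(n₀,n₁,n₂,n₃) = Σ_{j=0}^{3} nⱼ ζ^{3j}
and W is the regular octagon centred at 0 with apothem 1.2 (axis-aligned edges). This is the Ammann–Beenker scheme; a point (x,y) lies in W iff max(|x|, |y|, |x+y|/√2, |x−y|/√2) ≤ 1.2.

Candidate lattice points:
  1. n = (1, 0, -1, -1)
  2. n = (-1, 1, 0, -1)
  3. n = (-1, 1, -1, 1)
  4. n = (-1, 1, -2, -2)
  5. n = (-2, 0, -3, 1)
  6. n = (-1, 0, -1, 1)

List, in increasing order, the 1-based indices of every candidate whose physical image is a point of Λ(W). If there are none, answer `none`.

π⊥(n) = n₀ + n₁ζ³ + n₂ζ⁶ + n₃ζ⁹ where ζ = e^{iπ/4}.
#1 (1, 0, -1, -1): internal (0.2929, 0.2929); octagon support 0.4142 vs apothem 1.2 → ∈ W
#2 (-1, 1, 0, -1): internal (-2.4142, 0.0000); octagon support 2.4142 vs apothem 1.2 → ∉ W
#3 (-1, 1, -1, 1): internal (-1.0000, 2.4142); octagon support 2.4142 vs apothem 1.2 → ∉ W
#4 (-1, 1, -2, -2): internal (-3.1213, 1.2929); octagon support 3.1213 vs apothem 1.2 → ∉ W
#5 (-2, 0, -3, 1): internal (-1.2929, 3.7071); octagon support 3.7071 vs apothem 1.2 → ∉ W
#6 (-1, 0, -1, 1): internal (-0.2929, 1.7071); octagon support 1.7071 vs apothem 1.2 → ∉ W

1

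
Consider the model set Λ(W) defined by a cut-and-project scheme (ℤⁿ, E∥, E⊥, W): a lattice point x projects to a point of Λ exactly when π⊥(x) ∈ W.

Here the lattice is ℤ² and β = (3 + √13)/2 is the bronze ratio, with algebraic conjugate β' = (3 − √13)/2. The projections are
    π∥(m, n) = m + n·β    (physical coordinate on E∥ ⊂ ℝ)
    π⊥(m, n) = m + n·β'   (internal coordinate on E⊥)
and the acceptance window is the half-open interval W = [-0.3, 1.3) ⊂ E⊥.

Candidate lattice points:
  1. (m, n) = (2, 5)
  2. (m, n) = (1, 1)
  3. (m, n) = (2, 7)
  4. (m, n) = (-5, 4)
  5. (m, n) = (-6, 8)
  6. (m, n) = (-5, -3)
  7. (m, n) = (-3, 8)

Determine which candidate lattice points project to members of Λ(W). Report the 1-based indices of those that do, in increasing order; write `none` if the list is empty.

Compute β' = (3−√13)/2 = -0.3028, so π⊥(m,n) = m -0.3028·n.
#1 (2,5): internal coord 2 + (5)·β' = +0.4861; +0.4861 ∈ [-0.3, 1.3) → IN Λ
#2 (1,1): internal coord 1 + (1)·β' = +0.6972; +0.6972 ∈ [-0.3, 1.3) → IN Λ
#3 (2,7): internal coord 2 + (7)·β' = -0.1194; -0.1194 ∈ [-0.3, 1.3) → IN Λ
#4 (-5,4): internal coord -5 + (4)·β' = -6.2111; -6.2111 ∉ [-0.3, 1.3) → out
#5 (-6,8): internal coord -6 + (8)·β' = -8.4222; -8.4222 ∉ [-0.3, 1.3) → out
#6 (-5,-3): internal coord -5 + (-3)·β' = -4.0917; -4.0917 ∉ [-0.3, 1.3) → out
#7 (-3,8): internal coord -3 + (8)·β' = -5.4222; -5.4222 ∉ [-0.3, 1.3) → out

1, 2, 3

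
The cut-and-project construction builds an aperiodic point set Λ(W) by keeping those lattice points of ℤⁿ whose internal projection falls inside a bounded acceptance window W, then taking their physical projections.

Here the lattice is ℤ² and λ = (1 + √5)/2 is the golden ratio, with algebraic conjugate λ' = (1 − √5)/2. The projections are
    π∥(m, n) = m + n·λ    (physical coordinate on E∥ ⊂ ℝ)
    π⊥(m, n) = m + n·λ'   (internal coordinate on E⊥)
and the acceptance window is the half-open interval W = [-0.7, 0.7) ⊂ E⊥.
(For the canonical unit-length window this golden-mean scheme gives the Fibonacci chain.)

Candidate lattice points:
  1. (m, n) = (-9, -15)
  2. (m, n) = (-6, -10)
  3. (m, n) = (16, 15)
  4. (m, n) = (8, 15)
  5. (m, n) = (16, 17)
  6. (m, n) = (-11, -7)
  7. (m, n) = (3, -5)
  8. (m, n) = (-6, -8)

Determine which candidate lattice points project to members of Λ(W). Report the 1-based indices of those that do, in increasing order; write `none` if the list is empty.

1, 2

λ' = (1−√5)/2 ≈ -0.6180.
#1 (-9,-15): internal coord -9 + (-15)·λ' = +0.2705; +0.2705 ∈ [-0.7, 0.7) → IN Λ
#2 (-6,-10): internal coord -6 + (-10)·λ' = +0.1803; +0.1803 ∈ [-0.7, 0.7) → IN Λ
#3 (16,15): internal coord 16 + (15)·λ' = +6.7295; +6.7295 ∉ [-0.7, 0.7) → out
#4 (8,15): internal coord 8 + (15)·λ' = -1.2705; -1.2705 ∉ [-0.7, 0.7) → out
#5 (16,17): internal coord 16 + (17)·λ' = +5.4934; +5.4934 ∉ [-0.7, 0.7) → out
#6 (-11,-7): internal coord -11 + (-7)·λ' = -6.6738; -6.6738 ∉ [-0.7, 0.7) → out
#7 (3,-5): internal coord 3 + (-5)·λ' = +6.0902; +6.0902 ∉ [-0.7, 0.7) → out
#8 (-6,-8): internal coord -6 + (-8)·λ' = -1.0557; -1.0557 ∉ [-0.7, 0.7) → out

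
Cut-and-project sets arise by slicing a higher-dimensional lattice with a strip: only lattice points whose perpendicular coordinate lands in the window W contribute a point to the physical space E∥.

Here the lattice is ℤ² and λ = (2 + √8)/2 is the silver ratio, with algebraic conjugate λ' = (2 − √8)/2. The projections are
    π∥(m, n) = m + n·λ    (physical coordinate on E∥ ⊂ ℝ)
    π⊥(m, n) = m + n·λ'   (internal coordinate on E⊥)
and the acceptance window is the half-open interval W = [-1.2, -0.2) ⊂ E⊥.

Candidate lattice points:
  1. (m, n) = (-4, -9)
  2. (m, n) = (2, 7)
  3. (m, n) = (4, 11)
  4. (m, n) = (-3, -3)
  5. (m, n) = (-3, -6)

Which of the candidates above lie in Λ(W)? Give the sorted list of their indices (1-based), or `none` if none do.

1, 2, 3, 5

Compute λ' = (2−√8)/2 = -0.41421, so π⊥(m,n) = m -0.41421·n.
#1 (-4,-9): internal coord -4 + (-9)·λ' = -0.27208; -0.27208 ∈ [-1.2, -0.2) → IN Λ
#2 (2,7): internal coord 2 + (7)·λ' = -0.89949; -0.89949 ∈ [-1.2, -0.2) → IN Λ
#3 (4,11): internal coord 4 + (11)·λ' = -0.55635; -0.55635 ∈ [-1.2, -0.2) → IN Λ
#4 (-3,-3): internal coord -3 + (-3)·λ' = -1.75736; -1.75736 ∉ [-1.2, -0.2) → out
#5 (-3,-6): internal coord -3 + (-6)·λ' = -0.51472; -0.51472 ∈ [-1.2, -0.2) → IN Λ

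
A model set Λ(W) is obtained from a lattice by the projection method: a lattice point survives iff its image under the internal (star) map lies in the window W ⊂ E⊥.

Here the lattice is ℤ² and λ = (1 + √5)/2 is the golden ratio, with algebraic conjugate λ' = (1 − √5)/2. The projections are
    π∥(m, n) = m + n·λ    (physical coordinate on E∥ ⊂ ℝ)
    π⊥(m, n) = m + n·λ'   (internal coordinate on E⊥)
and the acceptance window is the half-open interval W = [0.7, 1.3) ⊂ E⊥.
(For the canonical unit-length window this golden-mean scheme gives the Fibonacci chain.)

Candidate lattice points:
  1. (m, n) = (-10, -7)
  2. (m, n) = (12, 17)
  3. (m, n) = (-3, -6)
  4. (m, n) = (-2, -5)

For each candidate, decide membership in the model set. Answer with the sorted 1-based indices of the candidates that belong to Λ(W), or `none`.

λ' = (1−√5)/2 ≈ -0.61803.
#1 (-10,-7): internal coord -10 + (-7)·λ' = -5.67376; -5.67376 ∉ [0.7, 1.3) → out
#2 (12,17): internal coord 12 + (17)·λ' = +1.49342; +1.49342 ∉ [0.7, 1.3) → out
#3 (-3,-6): internal coord -3 + (-6)·λ' = +0.70820; +0.70820 ∈ [0.7, 1.3) → IN Λ
#4 (-2,-5): internal coord -2 + (-5)·λ' = +1.09017; +1.09017 ∈ [0.7, 1.3) → IN Λ

3, 4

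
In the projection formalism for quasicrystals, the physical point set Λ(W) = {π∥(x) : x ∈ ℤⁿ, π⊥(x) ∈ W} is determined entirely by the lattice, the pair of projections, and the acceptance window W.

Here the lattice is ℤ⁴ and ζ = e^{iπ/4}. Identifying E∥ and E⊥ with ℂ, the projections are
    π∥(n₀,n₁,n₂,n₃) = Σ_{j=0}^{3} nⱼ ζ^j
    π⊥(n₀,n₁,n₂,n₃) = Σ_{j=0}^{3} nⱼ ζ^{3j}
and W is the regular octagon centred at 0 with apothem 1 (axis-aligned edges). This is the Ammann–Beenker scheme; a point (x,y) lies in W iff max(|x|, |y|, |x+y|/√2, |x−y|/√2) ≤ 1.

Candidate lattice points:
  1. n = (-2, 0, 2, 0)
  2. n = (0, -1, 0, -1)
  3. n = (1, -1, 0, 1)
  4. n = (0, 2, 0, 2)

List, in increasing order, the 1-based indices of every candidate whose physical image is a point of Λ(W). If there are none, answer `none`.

none

With ζ = e^{iπ/4} the internal vectors are ζ^0,ζ^3,ζ^6,ζ^9.
candidate 1: n = (-2, 0, 2, 0) → π⊥ ≈ (-2.00000, -2.00000); max(|x|,|y|,|x±y|/√2) = 2.82843 > 1 ⇒ ∉ W
candidate 2: n = (0, -1, 0, -1) → π⊥ ≈ (+0.00000, -1.41421); max(|x|,|y|,|x±y|/√2) = 1.41421 > 1 ⇒ ∉ W
candidate 3: n = (1, -1, 0, 1) → π⊥ ≈ (+2.41421, +0.00000); max(|x|,|y|,|x±y|/√2) = 2.41421 > 1 ⇒ ∉ W
candidate 4: n = (0, 2, 0, 2) → π⊥ ≈ (+0.00000, +2.82843); max(|x|,|y|,|x±y|/√2) = 2.82843 > 1 ⇒ ∉ W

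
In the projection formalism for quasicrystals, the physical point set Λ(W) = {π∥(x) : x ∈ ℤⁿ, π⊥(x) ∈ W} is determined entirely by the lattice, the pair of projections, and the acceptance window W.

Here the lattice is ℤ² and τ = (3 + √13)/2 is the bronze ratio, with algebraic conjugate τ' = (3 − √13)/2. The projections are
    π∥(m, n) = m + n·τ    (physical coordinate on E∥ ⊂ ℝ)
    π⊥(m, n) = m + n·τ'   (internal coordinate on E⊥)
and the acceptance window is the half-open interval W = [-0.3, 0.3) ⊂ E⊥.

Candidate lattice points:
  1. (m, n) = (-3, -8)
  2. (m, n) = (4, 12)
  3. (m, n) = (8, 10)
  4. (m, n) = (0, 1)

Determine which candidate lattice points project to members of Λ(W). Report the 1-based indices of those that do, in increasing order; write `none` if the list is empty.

none

Numerically τ ≈ 3.3028 and τ' = −1/τ ≈ -0.3028.
candidate 1: (m,n)=(-3,-8) → π∥ = -3-8·τ ≈ -29.4222, π⊥ = -3-8·τ' ≈ -0.5778 ∉ [-0.3, 0.3) ⇒ out
candidate 2: (m,n)=(4,12) → π∥ = 4+12·τ ≈ 43.6333, π⊥ = 4+12·τ' ≈ 0.3667 ∉ [-0.3, 0.3) ⇒ out
candidate 3: (m,n)=(8,10) → π∥ = 8+10·τ ≈ 41.0278, π⊥ = 8+10·τ' ≈ 4.9722 ∉ [-0.3, 0.3) ⇒ out
candidate 4: (m,n)=(0,1) → π∥ = 0+1·τ ≈ 3.3028, π⊥ = 0+1·τ' ≈ -0.3028 ∉ [-0.3, 0.3) ⇒ out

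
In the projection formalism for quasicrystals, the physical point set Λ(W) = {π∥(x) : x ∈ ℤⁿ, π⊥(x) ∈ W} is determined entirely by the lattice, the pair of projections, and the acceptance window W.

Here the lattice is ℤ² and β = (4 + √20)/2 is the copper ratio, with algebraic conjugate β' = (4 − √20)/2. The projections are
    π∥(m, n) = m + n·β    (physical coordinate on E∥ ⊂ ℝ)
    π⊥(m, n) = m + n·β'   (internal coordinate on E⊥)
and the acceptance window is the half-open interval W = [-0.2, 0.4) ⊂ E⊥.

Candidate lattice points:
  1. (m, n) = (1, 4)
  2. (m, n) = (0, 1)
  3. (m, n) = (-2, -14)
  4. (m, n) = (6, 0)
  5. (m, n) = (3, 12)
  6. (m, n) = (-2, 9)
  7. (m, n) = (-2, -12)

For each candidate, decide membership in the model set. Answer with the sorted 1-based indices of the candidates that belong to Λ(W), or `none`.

Numerically β ≈ 4.236068 and β' = −1/β ≈ -0.236068.
candidate 1: (m,n)=(1,4) → π∥ = 1+4·β ≈ 17.944272, π⊥ = 1+4·β' ≈ 0.055728 ∈ [-0.2, 0.4) ⇒ IN Λ
candidate 2: (m,n)=(0,1) → π∥ = 0+1·β ≈ 4.236068, π⊥ = 0+1·β' ≈ -0.236068 ∉ [-0.2, 0.4) ⇒ out
candidate 3: (m,n)=(-2,-14) → π∥ = -2-14·β ≈ -61.304952, π⊥ = -2-14·β' ≈ 1.304952 ∉ [-0.2, 0.4) ⇒ out
candidate 4: (m,n)=(6,0) → π∥ = 6+0·β ≈ 6.000000, π⊥ = 6+0·β' ≈ 6.000000 ∉ [-0.2, 0.4) ⇒ out
candidate 5: (m,n)=(3,12) → π∥ = 3+12·β ≈ 53.832816, π⊥ = 3+12·β' ≈ 0.167184 ∈ [-0.2, 0.4) ⇒ IN Λ
candidate 6: (m,n)=(-2,9) → π∥ = -2+9·β ≈ 36.124612, π⊥ = -2+9·β' ≈ -4.124612 ∉ [-0.2, 0.4) ⇒ out
candidate 7: (m,n)=(-2,-12) → π∥ = -2-12·β ≈ -52.832816, π⊥ = -2-12·β' ≈ 0.832816 ∉ [-0.2, 0.4) ⇒ out

1, 5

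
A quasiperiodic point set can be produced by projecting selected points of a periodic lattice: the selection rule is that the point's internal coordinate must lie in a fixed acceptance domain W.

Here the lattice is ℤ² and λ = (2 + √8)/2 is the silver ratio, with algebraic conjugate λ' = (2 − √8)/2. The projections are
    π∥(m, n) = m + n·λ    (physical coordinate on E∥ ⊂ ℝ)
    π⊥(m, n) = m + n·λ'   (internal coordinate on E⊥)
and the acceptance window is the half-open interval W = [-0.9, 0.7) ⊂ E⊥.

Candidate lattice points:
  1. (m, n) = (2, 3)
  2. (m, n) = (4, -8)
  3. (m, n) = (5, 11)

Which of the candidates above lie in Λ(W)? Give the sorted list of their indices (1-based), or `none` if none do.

Numerically λ ≈ 2.4142 and λ' = −1/λ ≈ -0.4142.
#1 (2,3): internal coord 2 + (3)·λ' = +0.7574; +0.7574 ∉ [-0.9, 0.7) → out
#2 (4,-8): internal coord 4 + (-8)·λ' = +7.3137; +7.3137 ∉ [-0.9, 0.7) → out
#3 (5,11): internal coord 5 + (11)·λ' = +0.4437; +0.4437 ∈ [-0.9, 0.7) → IN Λ

3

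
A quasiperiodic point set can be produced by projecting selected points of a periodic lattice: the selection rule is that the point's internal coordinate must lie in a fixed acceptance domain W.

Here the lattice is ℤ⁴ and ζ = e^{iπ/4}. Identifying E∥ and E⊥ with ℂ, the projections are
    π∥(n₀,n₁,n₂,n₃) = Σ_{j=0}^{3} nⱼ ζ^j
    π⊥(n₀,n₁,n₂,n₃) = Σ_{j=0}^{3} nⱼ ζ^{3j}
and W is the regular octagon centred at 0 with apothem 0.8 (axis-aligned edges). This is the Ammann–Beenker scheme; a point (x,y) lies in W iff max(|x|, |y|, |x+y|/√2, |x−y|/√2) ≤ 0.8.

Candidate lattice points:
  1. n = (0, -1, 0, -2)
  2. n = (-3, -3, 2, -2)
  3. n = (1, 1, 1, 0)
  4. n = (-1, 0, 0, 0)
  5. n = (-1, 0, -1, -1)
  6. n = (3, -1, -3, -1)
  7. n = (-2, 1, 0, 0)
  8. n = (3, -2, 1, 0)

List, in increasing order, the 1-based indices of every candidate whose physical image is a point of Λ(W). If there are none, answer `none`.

π⊥(n) = n₀ + n₁ζ³ + n₂ζ⁶ + n₃ζ⁹ where ζ = e^{iπ/4}.
candidate 1: n = (0, -1, 0, -2) → π⊥ ≈ (-0.707107, -2.121320); max(|x|,|y|,|x±y|/√2) = 2.121320 > 0.8 ⇒ ∉ W
candidate 2: n = (-3, -3, 2, -2) → π⊥ ≈ (-2.292893, -5.535534); max(|x|,|y|,|x±y|/√2) = 5.535534 > 0.8 ⇒ ∉ W
candidate 3: n = (1, 1, 1, 0) → π⊥ ≈ (+0.292893, -0.292893); max(|x|,|y|,|x±y|/√2) = 0.414214 ≤ 0.8 ⇒ ∈ W
candidate 4: n = (-1, 0, 0, 0) → π⊥ ≈ (-1.000000, +0.000000); max(|x|,|y|,|x±y|/√2) = 1.000000 > 0.8 ⇒ ∉ W
candidate 5: n = (-1, 0, -1, -1) → π⊥ ≈ (-1.707107, +0.292893); max(|x|,|y|,|x±y|/√2) = 1.707107 > 0.8 ⇒ ∉ W
candidate 6: n = (3, -1, -3, -1) → π⊥ ≈ (+3.000000, +1.585786); max(|x|,|y|,|x±y|/√2) = 3.242641 > 0.8 ⇒ ∉ W
candidate 7: n = (-2, 1, 0, 0) → π⊥ ≈ (-2.707107, +0.707107); max(|x|,|y|,|x±y|/√2) = 2.707107 > 0.8 ⇒ ∉ W
candidate 8: n = (3, -2, 1, 0) → π⊥ ≈ (+4.414214, -2.414214); max(|x|,|y|,|x±y|/√2) = 4.828427 > 0.8 ⇒ ∉ W

3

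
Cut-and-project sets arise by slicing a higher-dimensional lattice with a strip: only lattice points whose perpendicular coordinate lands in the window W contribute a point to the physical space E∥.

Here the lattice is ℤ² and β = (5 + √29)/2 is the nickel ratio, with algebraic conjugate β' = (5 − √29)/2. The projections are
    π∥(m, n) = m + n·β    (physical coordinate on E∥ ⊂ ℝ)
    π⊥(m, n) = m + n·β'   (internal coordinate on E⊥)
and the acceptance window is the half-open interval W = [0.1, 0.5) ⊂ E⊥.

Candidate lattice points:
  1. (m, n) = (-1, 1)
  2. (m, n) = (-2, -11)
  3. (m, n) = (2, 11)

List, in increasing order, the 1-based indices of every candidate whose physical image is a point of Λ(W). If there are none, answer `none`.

Numerically β ≈ 5.1926 and β' = −1/β ≈ -0.1926.
#1 (-1,1): internal coord -1 + (1)·β' = -1.1926; -1.1926 ∉ [0.1, 0.5) → out
#2 (-2,-11): internal coord -2 + (-11)·β' = +0.1184; +0.1184 ∈ [0.1, 0.5) → IN Λ
#3 (2,11): internal coord 2 + (11)·β' = -0.1184; -0.1184 ∉ [0.1, 0.5) → out

2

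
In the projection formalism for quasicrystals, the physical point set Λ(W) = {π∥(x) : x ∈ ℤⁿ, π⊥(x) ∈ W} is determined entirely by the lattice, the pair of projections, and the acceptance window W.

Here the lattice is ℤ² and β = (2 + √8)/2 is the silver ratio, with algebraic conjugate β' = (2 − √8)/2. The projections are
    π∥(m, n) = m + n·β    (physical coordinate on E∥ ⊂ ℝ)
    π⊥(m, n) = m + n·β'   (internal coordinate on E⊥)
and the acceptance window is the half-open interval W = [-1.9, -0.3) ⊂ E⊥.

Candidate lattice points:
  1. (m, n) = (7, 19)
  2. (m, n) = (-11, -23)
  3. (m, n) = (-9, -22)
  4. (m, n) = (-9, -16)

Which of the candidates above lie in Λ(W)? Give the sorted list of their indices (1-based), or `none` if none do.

β' = (2−√8)/2 ≈ -0.4142.
candidate 1: (m,n)=(7,19) → π∥ = 7+19·β ≈ 52.8701, π⊥ = 7+19·β' ≈ -0.8701 ∈ [-1.9, -0.3) ⇒ IN Λ
candidate 2: (m,n)=(-11,-23) → π∥ = -11-23·β ≈ -66.5269, π⊥ = -11-23·β' ≈ -1.4731 ∈ [-1.9, -0.3) ⇒ IN Λ
candidate 3: (m,n)=(-9,-22) → π∥ = -9-22·β ≈ -62.1127, π⊥ = -9-22·β' ≈ 0.1127 ∉ [-1.9, -0.3) ⇒ out
candidate 4: (m,n)=(-9,-16) → π∥ = -9-16·β ≈ -47.6274, π⊥ = -9-16·β' ≈ -2.3726 ∉ [-1.9, -0.3) ⇒ out

1, 2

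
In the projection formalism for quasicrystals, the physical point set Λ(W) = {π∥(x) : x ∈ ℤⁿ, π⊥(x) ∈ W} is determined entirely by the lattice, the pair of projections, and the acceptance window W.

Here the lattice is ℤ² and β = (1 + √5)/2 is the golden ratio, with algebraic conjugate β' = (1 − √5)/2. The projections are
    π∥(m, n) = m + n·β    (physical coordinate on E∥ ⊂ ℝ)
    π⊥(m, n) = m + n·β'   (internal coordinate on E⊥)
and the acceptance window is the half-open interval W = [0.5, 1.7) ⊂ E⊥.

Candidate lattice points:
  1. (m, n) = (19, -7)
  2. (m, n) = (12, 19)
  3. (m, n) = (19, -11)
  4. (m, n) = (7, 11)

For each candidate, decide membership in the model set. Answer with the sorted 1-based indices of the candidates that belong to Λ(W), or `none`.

β' = (1−√5)/2 ≈ -0.618034.
[1] lift (19,-7): star map gives 23.326238; window check 0.5 ≤ 23.326238 < 1.7 is false → out
[2] lift (12,19): star map gives 0.257354; window check 0.5 ≤ 0.257354 < 1.7 is false → out
[3] lift (19,-11): star map gives 25.798374; window check 0.5 ≤ 25.798374 < 1.7 is false → out
[4] lift (7,11): star map gives 0.201626; window check 0.5 ≤ 0.201626 < 1.7 is false → out

none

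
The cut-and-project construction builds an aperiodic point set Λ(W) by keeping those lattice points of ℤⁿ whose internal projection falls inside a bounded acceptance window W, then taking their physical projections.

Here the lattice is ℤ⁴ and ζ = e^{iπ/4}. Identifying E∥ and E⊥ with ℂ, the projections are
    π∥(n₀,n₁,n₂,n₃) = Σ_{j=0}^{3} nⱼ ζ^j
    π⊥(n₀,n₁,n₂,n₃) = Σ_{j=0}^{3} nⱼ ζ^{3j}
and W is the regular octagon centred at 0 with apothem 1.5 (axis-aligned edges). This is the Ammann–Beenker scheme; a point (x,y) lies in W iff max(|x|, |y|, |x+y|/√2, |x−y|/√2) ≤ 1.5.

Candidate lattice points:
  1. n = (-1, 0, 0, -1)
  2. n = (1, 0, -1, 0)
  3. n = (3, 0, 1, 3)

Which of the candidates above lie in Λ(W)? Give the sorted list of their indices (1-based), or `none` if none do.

2

With ζ = e^{iπ/4} the internal vectors are ζ^0,ζ^3,ζ^6,ζ^9.
#1 (-1, 0, 0, -1): internal (-1.70711, -0.70711); octagon support 1.70711 vs apothem 1.5 → ∉ W
#2 (1, 0, -1, 0): internal (1.00000, 1.00000); octagon support 1.41421 vs apothem 1.5 → ∈ W
#3 (3, 0, 1, 3): internal (5.12132, 1.12132); octagon support 5.12132 vs apothem 1.5 → ∉ W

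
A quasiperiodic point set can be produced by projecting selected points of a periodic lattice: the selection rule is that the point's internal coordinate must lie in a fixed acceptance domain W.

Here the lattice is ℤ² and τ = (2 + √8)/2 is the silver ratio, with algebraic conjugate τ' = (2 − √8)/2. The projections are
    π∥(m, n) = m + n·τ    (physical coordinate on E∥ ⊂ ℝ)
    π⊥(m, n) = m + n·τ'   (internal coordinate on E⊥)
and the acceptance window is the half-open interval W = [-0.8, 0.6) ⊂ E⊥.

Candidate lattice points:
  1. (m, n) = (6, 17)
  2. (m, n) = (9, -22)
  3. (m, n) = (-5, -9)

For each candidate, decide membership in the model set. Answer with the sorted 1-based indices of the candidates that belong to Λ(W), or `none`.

none

Numerically τ ≈ 2.4142 and τ' = −1/τ ≈ -0.4142.
[1] lift (6,17): star map gives -1.0416; window check -0.8 ≤ -1.0416 < 0.6 is false → out
[2] lift (9,-22): star map gives 18.1127; window check -0.8 ≤ 18.1127 < 0.6 is false → out
[3] lift (-5,-9): star map gives -1.2721; window check -0.8 ≤ -1.2721 < 0.6 is false → out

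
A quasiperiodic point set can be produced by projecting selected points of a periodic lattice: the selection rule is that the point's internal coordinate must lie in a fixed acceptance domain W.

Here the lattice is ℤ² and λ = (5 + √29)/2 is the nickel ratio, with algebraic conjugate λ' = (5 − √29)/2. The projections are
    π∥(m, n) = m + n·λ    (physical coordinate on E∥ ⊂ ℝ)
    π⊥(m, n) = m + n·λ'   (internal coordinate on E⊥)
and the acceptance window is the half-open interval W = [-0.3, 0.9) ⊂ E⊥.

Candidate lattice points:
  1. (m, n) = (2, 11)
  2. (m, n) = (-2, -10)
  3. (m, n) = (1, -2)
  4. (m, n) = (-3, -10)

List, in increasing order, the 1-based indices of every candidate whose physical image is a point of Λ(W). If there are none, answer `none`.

Compute λ' = (5−√29)/2 = -0.1926, so π⊥(m,n) = m -0.1926·n.
candidate 1: (m,n)=(2,11) → π∥ = 2+11·λ ≈ 59.1184, π⊥ = 2+11·λ' ≈ -0.1184 ∈ [-0.3, 0.9) ⇒ IN Λ
candidate 2: (m,n)=(-2,-10) → π∥ = -2-10·λ ≈ -53.9258, π⊥ = -2-10·λ' ≈ -0.0742 ∈ [-0.3, 0.9) ⇒ IN Λ
candidate 3: (m,n)=(1,-2) → π∥ = 1-2·λ ≈ -9.3852, π⊥ = 1-2·λ' ≈ 1.3852 ∉ [-0.3, 0.9) ⇒ out
candidate 4: (m,n)=(-3,-10) → π∥ = -3-10·λ ≈ -54.9258, π⊥ = -3-10·λ' ≈ -1.0742 ∉ [-0.3, 0.9) ⇒ out

1, 2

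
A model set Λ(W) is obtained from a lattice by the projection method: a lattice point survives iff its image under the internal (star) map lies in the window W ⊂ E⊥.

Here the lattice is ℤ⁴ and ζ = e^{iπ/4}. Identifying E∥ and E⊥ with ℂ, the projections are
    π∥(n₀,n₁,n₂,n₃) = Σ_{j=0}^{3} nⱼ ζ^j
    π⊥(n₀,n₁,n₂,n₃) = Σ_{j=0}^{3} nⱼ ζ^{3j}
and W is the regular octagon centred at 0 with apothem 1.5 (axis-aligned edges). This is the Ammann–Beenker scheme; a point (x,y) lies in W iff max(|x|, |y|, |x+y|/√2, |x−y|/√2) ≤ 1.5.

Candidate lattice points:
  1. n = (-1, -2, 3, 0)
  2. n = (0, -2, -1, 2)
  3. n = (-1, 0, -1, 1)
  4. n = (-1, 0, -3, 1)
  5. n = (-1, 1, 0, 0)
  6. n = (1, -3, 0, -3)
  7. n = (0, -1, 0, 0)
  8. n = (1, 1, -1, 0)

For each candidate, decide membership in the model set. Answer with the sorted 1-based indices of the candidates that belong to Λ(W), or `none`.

Internal map: ζ^{3j} for j=0..3 gives (1,0), (−√2/2,√2/2), (0,−1), (√2/2,√2/2).
candidate 1: n = (-1, -2, 3, 0) → π⊥ ≈ (+0.4142, -4.4142); max(|x|,|y|,|x±y|/√2) = 4.4142 > 1.5 ⇒ ∉ W
candidate 2: n = (0, -2, -1, 2) → π⊥ ≈ (+2.8284, +1.0000); max(|x|,|y|,|x±y|/√2) = 2.8284 > 1.5 ⇒ ∉ W
candidate 3: n = (-1, 0, -1, 1) → π⊥ ≈ (-0.2929, +1.7071); max(|x|,|y|,|x±y|/√2) = 1.7071 > 1.5 ⇒ ∉ W
candidate 4: n = (-1, 0, -3, 1) → π⊥ ≈ (-0.2929, +3.7071); max(|x|,|y|,|x±y|/√2) = 3.7071 > 1.5 ⇒ ∉ W
candidate 5: n = (-1, 1, 0, 0) → π⊥ ≈ (-1.7071, +0.7071); max(|x|,|y|,|x±y|/√2) = 1.7071 > 1.5 ⇒ ∉ W
candidate 6: n = (1, -3, 0, -3) → π⊥ ≈ (+1.0000, -4.2426); max(|x|,|y|,|x±y|/√2) = 4.2426 > 1.5 ⇒ ∉ W
candidate 7: n = (0, -1, 0, 0) → π⊥ ≈ (+0.7071, -0.7071); max(|x|,|y|,|x±y|/√2) = 1.0000 ≤ 1.5 ⇒ ∈ W
candidate 8: n = (1, 1, -1, 0) → π⊥ ≈ (+0.2929, +1.7071); max(|x|,|y|,|x±y|/√2) = 1.7071 > 1.5 ⇒ ∉ W

7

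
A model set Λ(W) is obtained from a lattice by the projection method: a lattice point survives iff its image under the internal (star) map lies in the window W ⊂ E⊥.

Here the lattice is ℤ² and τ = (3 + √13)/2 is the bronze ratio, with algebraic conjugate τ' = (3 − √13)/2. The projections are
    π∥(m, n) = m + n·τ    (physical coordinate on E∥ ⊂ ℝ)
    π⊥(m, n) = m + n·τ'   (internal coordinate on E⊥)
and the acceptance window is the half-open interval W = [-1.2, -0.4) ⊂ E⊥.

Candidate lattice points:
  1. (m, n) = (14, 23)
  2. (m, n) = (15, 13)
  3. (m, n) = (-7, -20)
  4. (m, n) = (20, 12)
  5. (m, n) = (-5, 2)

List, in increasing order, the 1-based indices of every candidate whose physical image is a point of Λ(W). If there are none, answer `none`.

τ' = (3−√13)/2 ≈ -0.30278.
candidate 1: (m,n)=(14,23) → π∥ = 14+23·τ ≈ 89.96384, π⊥ = 14+23·τ' ≈ 7.03616 ∉ [-1.2, -0.4) ⇒ out
candidate 2: (m,n)=(15,13) → π∥ = 15+13·τ ≈ 57.93608, π⊥ = 15+13·τ' ≈ 11.06392 ∉ [-1.2, -0.4) ⇒ out
candidate 3: (m,n)=(-7,-20) → π∥ = -7-20·τ ≈ -73.05551, π⊥ = -7-20·τ' ≈ -0.94449 ∈ [-1.2, -0.4) ⇒ IN Λ
candidate 4: (m,n)=(20,12) → π∥ = 20+12·τ ≈ 59.63331, π⊥ = 20+12·τ' ≈ 16.36669 ∉ [-1.2, -0.4) ⇒ out
candidate 5: (m,n)=(-5,2) → π∥ = -5+2·τ ≈ 1.60555, π⊥ = -5+2·τ' ≈ -5.60555 ∉ [-1.2, -0.4) ⇒ out

3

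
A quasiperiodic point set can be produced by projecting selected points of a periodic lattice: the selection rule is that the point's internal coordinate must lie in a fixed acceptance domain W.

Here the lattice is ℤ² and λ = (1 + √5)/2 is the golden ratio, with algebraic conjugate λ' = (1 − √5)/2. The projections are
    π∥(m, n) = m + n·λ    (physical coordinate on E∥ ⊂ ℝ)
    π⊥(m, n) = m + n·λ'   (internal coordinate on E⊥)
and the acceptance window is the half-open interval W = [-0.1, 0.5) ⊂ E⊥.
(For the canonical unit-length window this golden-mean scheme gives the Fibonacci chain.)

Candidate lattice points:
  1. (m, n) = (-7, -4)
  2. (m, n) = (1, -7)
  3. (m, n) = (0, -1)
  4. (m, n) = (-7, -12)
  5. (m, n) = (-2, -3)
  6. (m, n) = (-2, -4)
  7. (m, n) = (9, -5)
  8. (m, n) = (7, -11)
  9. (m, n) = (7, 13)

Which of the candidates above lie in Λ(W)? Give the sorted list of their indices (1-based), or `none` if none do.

Compute λ' = (1−√5)/2 = -0.618034, so π⊥(m,n) = m -0.618034·n.
candidate 1: (m,n)=(-7,-4) → π∥ = -7-4·λ ≈ -13.472136, π⊥ = -7-4·λ' ≈ -4.527864 ∉ [-0.1, 0.5) ⇒ out
candidate 2: (m,n)=(1,-7) → π∥ = 1-7·λ ≈ -10.326238, π⊥ = 1-7·λ' ≈ 5.326238 ∉ [-0.1, 0.5) ⇒ out
candidate 3: (m,n)=(0,-1) → π∥ = 0-1·λ ≈ -1.618034, π⊥ = 0-1·λ' ≈ 0.618034 ∉ [-0.1, 0.5) ⇒ out
candidate 4: (m,n)=(-7,-12) → π∥ = -7-12·λ ≈ -26.416408, π⊥ = -7-12·λ' ≈ 0.416408 ∈ [-0.1, 0.5) ⇒ IN Λ
candidate 5: (m,n)=(-2,-3) → π∥ = -2-3·λ ≈ -6.854102, π⊥ = -2-3·λ' ≈ -0.145898 ∉ [-0.1, 0.5) ⇒ out
candidate 6: (m,n)=(-2,-4) → π∥ = -2-4·λ ≈ -8.472136, π⊥ = -2-4·λ' ≈ 0.472136 ∈ [-0.1, 0.5) ⇒ IN Λ
candidate 7: (m,n)=(9,-5) → π∥ = 9-5·λ ≈ 0.909830, π⊥ = 9-5·λ' ≈ 12.090170 ∉ [-0.1, 0.5) ⇒ out
candidate 8: (m,n)=(7,-11) → π∥ = 7-11·λ ≈ -10.798374, π⊥ = 7-11·λ' ≈ 13.798374 ∉ [-0.1, 0.5) ⇒ out
candidate 9: (m,n)=(7,13) → π∥ = 7+13·λ ≈ 28.034442, π⊥ = 7+13·λ' ≈ -1.034442 ∉ [-0.1, 0.5) ⇒ out

4, 6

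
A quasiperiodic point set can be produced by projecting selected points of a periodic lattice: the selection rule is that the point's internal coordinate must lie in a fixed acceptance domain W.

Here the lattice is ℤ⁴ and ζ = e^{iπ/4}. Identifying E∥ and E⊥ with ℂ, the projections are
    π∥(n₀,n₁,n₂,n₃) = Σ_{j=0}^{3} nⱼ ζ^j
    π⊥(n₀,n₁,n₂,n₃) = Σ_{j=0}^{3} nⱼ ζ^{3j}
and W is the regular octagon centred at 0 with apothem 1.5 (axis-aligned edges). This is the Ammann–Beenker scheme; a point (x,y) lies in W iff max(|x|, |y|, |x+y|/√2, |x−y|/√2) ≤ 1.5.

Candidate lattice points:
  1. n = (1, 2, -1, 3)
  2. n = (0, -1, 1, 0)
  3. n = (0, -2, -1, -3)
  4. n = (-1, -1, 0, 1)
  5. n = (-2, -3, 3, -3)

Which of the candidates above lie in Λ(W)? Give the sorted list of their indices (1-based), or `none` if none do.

4

π⊥(n) = n₀ + n₁ζ³ + n₂ζ⁶ + n₃ζ⁹ where ζ = e^{iπ/4}.
candidate 1: n = (1, 2, -1, 3) → π⊥ ≈ (+1.70711, +4.53553); max(|x|,|y|,|x±y|/√2) = 4.53553 > 1.5 ⇒ ∉ W
candidate 2: n = (0, -1, 1, 0) → π⊥ ≈ (+0.70711, -1.70711); max(|x|,|y|,|x±y|/√2) = 1.70711 > 1.5 ⇒ ∉ W
candidate 3: n = (0, -2, -1, -3) → π⊥ ≈ (-0.70711, -2.53553); max(|x|,|y|,|x±y|/√2) = 2.53553 > 1.5 ⇒ ∉ W
candidate 4: n = (-1, -1, 0, 1) → π⊥ ≈ (+0.41421, +0.00000); max(|x|,|y|,|x±y|/√2) = 0.41421 ≤ 1.5 ⇒ ∈ W
candidate 5: n = (-2, -3, 3, -3) → π⊥ ≈ (-2.00000, -7.24264); max(|x|,|y|,|x±y|/√2) = 7.24264 > 1.5 ⇒ ∉ W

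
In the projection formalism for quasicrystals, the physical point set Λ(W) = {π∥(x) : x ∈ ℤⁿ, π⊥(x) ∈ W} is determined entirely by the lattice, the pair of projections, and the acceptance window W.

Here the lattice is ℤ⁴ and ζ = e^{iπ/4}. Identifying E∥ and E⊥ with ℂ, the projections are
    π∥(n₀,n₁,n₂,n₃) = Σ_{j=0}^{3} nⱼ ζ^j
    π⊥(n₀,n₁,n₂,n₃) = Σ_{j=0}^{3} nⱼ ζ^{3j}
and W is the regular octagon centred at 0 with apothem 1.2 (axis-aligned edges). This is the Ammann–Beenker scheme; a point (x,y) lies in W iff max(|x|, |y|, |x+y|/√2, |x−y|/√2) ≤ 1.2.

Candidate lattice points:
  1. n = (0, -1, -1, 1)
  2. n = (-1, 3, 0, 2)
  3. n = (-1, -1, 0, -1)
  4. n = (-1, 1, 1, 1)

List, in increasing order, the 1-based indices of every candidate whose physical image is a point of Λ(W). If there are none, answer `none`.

Internal map: ζ^{3j} for j=0..3 gives (1,0), (−√2/2,√2/2), (0,−1), (√2/2,√2/2).
candidate 1: n = (0, -1, -1, 1) → π⊥ ≈ (+1.41421, +1.00000); max(|x|,|y|,|x±y|/√2) = 1.70711 > 1.2 ⇒ ∉ W
candidate 2: n = (-1, 3, 0, 2) → π⊥ ≈ (-1.70711, +3.53553); max(|x|,|y|,|x±y|/√2) = 3.70711 > 1.2 ⇒ ∉ W
candidate 3: n = (-1, -1, 0, -1) → π⊥ ≈ (-1.00000, -1.41421); max(|x|,|y|,|x±y|/√2) = 1.70711 > 1.2 ⇒ ∉ W
candidate 4: n = (-1, 1, 1, 1) → π⊥ ≈ (-1.00000, +0.41421); max(|x|,|y|,|x±y|/√2) = 1.00000 ≤ 1.2 ⇒ ∈ W

4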